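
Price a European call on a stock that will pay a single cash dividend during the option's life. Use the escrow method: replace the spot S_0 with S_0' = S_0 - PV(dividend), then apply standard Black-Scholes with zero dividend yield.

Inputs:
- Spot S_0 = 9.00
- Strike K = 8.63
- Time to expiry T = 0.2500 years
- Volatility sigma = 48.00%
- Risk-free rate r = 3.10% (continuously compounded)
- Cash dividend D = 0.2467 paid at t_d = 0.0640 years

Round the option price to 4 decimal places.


Answer: Price = 0.9257

Derivation:
PV(D) = D * exp(-r * t_d) = 0.2467 * 0.99801797 = 0.24621103
S_0' = S_0 - PV(D) = 9.0000 - 0.24621103 = 8.75378897
d1 = (ln(S_0'/K) + (r + sigma^2/2)*T) / (sigma*sqrt(T)) = 0.21163386
d2 = d1 - sigma*sqrt(T) = -0.02836614
exp(-rT) = 0.99227995
N(d1) = 0.58380365; N(d2) = 0.48868506
C = S_0' * N(d1) - K * exp(-rT) * N(d2) = 8.75378897 * 0.58380365 - 8.6300 * 0.99227995 * 0.48868506 = 0.9257


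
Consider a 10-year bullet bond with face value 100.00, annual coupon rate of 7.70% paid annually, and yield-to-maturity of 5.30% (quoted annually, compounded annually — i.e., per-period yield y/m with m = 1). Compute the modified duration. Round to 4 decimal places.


Answer: Modified duration = 7.1796

Derivation:
Coupon per period c = face * coupon_rate / m = 7.700000
Periods per year m = 1; per-period yield y/m = 0.053000
Number of cashflows N = 10
Cashflows (t years, CF_t, discount factor 1/(1+y/m)^(m*t), PV):
  t = 1.0000: CF_t = 7.700000, DF = 0.949668, PV = 7.312441
  t = 2.0000: CF_t = 7.700000, DF = 0.901869, PV = 6.944388
  t = 3.0000: CF_t = 7.700000, DF = 0.856475, PV = 6.594860
  t = 4.0000: CF_t = 7.700000, DF = 0.813367, PV = 6.262925
  t = 5.0000: CF_t = 7.700000, DF = 0.772428, PV = 5.947697
  t = 6.0000: CF_t = 7.700000, DF = 0.733550, PV = 5.648336
  t = 7.0000: CF_t = 7.700000, DF = 0.696629, PV = 5.364041
  t = 8.0000: CF_t = 7.700000, DF = 0.661566, PV = 5.094056
  t = 9.0000: CF_t = 7.700000, DF = 0.628268, PV = 4.837660
  t = 10.0000: CF_t = 107.700000, DF = 0.596645, PV = 64.258708
Price P = sum_t PV_t = 118.265114
First compute Macaulay numerator sum_t t * PV_t:
  t * PV_t at t = 1.0000: 7.312441
  t * PV_t at t = 2.0000: 13.888776
  t * PV_t at t = 3.0000: 19.784581
  t * PV_t at t = 4.0000: 25.051702
  t * PV_t at t = 5.0000: 29.738487
  t * PV_t at t = 6.0000: 33.890014
  t * PV_t at t = 7.0000: 37.548290
  t * PV_t at t = 8.0000: 40.752452
  t * PV_t at t = 9.0000: 43.538944
  t * PV_t at t = 10.0000: 642.587083
Macaulay duration D = 894.092771 / 118.265114 = 7.560072
Modified duration = D / (1 + y/m) = 7.560072 / (1 + 0.053000) = 7.179555


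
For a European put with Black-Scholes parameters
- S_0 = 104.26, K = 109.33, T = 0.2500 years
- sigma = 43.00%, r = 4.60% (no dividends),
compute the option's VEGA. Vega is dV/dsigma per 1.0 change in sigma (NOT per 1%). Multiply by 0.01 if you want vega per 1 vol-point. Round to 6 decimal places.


d1 = -0.0598630331; d2 = -0.2748630331
phi(d1) = 0.3982280991; exp(-qT) = 1.0000000000; exp(-rT) = 0.9885658722
Vega = S * exp(-qT) * phi(d1) * sqrt(T) = 104.2600 * 1.0000000000 * 0.3982280991 * 0.5000000000 = 20.759631

Answer: Vega = 20.759631


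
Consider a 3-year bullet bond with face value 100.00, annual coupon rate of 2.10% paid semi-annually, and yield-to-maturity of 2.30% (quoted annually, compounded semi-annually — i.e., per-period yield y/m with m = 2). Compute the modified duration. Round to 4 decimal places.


Answer: Modified duration = 2.8896

Derivation:
Coupon per period c = face * coupon_rate / m = 1.050000
Periods per year m = 2; per-period yield y/m = 0.011500
Number of cashflows N = 6
Cashflows (t years, CF_t, discount factor 1/(1+y/m)^(m*t), PV):
  t = 0.5000: CF_t = 1.050000, DF = 0.988631, PV = 1.038062
  t = 1.0000: CF_t = 1.050000, DF = 0.977391, PV = 1.026260
  t = 1.5000: CF_t = 1.050000, DF = 0.966279, PV = 1.014592
  t = 2.0000: CF_t = 1.050000, DF = 0.955293, PV = 1.003057
  t = 2.5000: CF_t = 1.050000, DF = 0.944432, PV = 0.991653
  t = 3.0000: CF_t = 101.050000, DF = 0.933694, PV = 94.349802
Price P = sum_t PV_t = 99.423428
First compute Macaulay numerator sum_t t * PV_t:
  t * PV_t at t = 0.5000: 0.519031
  t * PV_t at t = 1.0000: 1.026260
  t * PV_t at t = 1.5000: 1.521889
  t * PV_t at t = 2.0000: 2.006115
  t * PV_t at t = 2.5000: 2.479133
  t * PV_t at t = 3.0000: 283.049407
Macaulay duration D = 290.601835 / 99.423428 = 2.922871
Modified duration = D / (1 + y/m) = 2.922871 / (1 + 0.011500) = 2.889640


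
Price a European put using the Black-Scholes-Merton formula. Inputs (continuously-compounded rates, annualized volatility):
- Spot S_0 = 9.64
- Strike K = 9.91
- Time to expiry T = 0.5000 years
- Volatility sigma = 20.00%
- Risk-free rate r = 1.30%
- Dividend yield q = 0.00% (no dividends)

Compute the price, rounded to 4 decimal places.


Answer: Price = 0.6582

Derivation:
d1 = (ln(S/K) + (r - q + 0.5*sigma^2) * T) / (sigma * sqrt(T)) = -0.07865318
d2 = d1 - sigma * sqrt(T) = -0.22007454
exp(-rT) = 0.99352108; exp(-qT) = 1.00000000
P = K * exp(-rT) * N(-d2) - S_0 * exp(-qT) * N(-d1)
N(-d1) = 0.53134576; N(-d2) = 0.58709345
P = 9.9100 * 0.99352108 * 0.58709345 - 9.6400 * 1.00000000 * 0.53134576 = 0.6582


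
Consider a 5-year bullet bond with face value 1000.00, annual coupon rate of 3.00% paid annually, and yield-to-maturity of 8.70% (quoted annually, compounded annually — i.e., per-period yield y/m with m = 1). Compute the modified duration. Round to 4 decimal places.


Answer: Modified duration = 4.2980

Derivation:
Coupon per period c = face * coupon_rate / m = 30.000000
Periods per year m = 1; per-period yield y/m = 0.087000
Number of cashflows N = 5
Cashflows (t years, CF_t, discount factor 1/(1+y/m)^(m*t), PV):
  t = 1.0000: CF_t = 30.000000, DF = 0.919963, PV = 27.598896
  t = 2.0000: CF_t = 30.000000, DF = 0.846332, PV = 25.389969
  t = 3.0000: CF_t = 30.000000, DF = 0.778595, PV = 23.357837
  t = 4.0000: CF_t = 30.000000, DF = 0.716278, PV = 21.488350
  t = 5.0000: CF_t = 1030.000000, DF = 0.658950, PV = 678.718214
Price P = sum_t PV_t = 776.553267
First compute Macaulay numerator sum_t t * PV_t:
  t * PV_t at t = 1.0000: 27.598896
  t * PV_t at t = 2.0000: 50.779938
  t * PV_t at t = 3.0000: 70.073511
  t * PV_t at t = 4.0000: 85.953402
  t * PV_t at t = 5.0000: 3393.591072
Macaulay duration D = 3627.996818 / 776.553267 = 4.671923
Modified duration = D / (1 + y/m) = 4.671923 / (1 + 0.087000) = 4.297997


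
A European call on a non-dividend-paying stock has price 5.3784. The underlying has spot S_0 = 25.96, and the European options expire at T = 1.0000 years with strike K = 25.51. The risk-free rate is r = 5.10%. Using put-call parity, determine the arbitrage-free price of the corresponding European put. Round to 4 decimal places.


Answer: Put price = 3.6600

Derivation:
Put-call parity: C - P = S_0 * exp(-qT) - K * exp(-rT).
S_0 * exp(-qT) = 25.9600 * 1.00000000 = 25.96000000
K * exp(-rT) = 25.5100 * 0.95027867 = 24.24160889
P = C - S*exp(-qT) + K*exp(-rT)
P = 5.3784 - 25.96000000 + 24.24160889 = 3.6600


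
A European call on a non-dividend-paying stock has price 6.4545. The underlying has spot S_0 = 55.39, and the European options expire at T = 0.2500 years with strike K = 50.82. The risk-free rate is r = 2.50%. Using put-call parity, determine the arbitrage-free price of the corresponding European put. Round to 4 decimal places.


Put-call parity: C - P = S_0 * exp(-qT) - K * exp(-rT).
S_0 * exp(-qT) = 55.3900 * 1.00000000 = 55.39000000
K * exp(-rT) = 50.8200 * 0.99376949 = 50.50336551
P = C - S*exp(-qT) + K*exp(-rT)
P = 6.4545 - 55.39000000 + 50.50336551 = 1.5679

Answer: Put price = 1.5679


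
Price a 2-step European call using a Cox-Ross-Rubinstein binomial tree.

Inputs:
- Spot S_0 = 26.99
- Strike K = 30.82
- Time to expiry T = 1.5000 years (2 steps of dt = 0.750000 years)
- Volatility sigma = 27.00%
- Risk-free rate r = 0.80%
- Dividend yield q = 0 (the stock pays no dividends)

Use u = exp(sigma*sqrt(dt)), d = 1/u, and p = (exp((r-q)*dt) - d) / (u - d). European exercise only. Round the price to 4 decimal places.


Answer: Price = V(0,0) = 2.5035

Derivation:
dt = T/N = 0.750000
u = exp(sigma*sqrt(dt)) = 1.263426; d = 1/u = 0.791499
p = (exp((r-q)*dt) - d) / (u - d) = 0.454560
Discount per step: exp(-r*dt) = 0.994018
Stock lattice S(k, i) with i counting down-moves:
  k=0: S(0,0) = 26.9900
  k=1: S(1,0) = 34.0999; S(1,1) = 21.3626
  k=2: S(2,0) = 43.0826; S(2,1) = 26.9900; S(2,2) = 16.9084
Terminal payoffs V(N, i) = max(S_T - K, 0):
  V(2,0) = 12.262641; V(2,1) = 0.000000; V(2,2) = 0.000000
Backward induction: V(k, i) = exp(-r*dt) * [p * V(k+1, i) + (1-p) * V(k+1, i+1)].
  V(1,0) = exp(-r*dt) * [p*12.262641 + (1-p)*0.000000] = 5.540764
  V(1,1) = exp(-r*dt) * [p*0.000000 + (1-p)*0.000000] = 0.000000
  V(0,0) = exp(-r*dt) * [p*5.540764 + (1-p)*0.000000] = 2.503545


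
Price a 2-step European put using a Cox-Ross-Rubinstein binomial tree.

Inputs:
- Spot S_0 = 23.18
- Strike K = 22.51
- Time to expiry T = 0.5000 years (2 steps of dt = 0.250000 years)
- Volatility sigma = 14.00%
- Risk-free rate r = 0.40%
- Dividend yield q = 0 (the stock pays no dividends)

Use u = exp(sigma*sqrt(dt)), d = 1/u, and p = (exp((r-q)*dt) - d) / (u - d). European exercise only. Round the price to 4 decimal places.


dt = T/N = 0.250000
u = exp(sigma*sqrt(dt)) = 1.072508; d = 1/u = 0.932394
p = (exp((r-q)*dt) - d) / (u - d) = 0.489648
Discount per step: exp(-r*dt) = 0.999000
Stock lattice S(k, i) with i counting down-moves:
  k=0: S(0,0) = 23.1800
  k=1: S(1,0) = 24.8607; S(1,1) = 21.6129
  k=2: S(2,0) = 26.6633; S(2,1) = 23.1800; S(2,2) = 20.1517
Terminal payoffs V(N, i) = max(K - S_T, 0):
  V(2,0) = 0.000000; V(2,1) = 0.000000; V(2,2) = 2.358276
Backward induction: V(k, i) = exp(-r*dt) * [p * V(k+1, i) + (1-p) * V(k+1, i+1)].
  V(1,0) = exp(-r*dt) * [p*0.000000 + (1-p)*0.000000] = 0.000000
  V(1,1) = exp(-r*dt) * [p*0.000000 + (1-p)*2.358276] = 1.202349
  V(0,0) = exp(-r*dt) * [p*0.000000 + (1-p)*1.202349] = 0.613008

Answer: Price = V(0,0) = 0.6130


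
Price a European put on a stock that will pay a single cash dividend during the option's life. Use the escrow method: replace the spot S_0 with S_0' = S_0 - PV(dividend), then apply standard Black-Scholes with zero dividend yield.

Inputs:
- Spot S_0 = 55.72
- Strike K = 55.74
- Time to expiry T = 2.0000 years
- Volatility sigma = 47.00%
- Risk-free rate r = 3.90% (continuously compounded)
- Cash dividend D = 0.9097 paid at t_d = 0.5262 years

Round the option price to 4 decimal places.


Answer: Price = 12.2712

Derivation:
PV(D) = D * exp(-r * t_d) = 0.9097 * 0.97968734 = 0.89122157
S_0' = S_0 - PV(D) = 55.7200 - 0.89122157 = 54.82877843
d1 = (ln(S_0'/K) + (r + sigma^2/2)*T) / (sigma*sqrt(T)) = 0.42489172
d2 = d1 - sigma*sqrt(T) = -0.23978865
exp(-rT) = 0.92496443
N(-d1) = 0.33545781; N(-d2) = 0.59475295
P = K * exp(-rT) * N(-d2) - S_0' * N(-d1) = 55.7400 * 0.92496443 * 0.59475295 - 54.82877843 * 0.33545781 = 12.2712


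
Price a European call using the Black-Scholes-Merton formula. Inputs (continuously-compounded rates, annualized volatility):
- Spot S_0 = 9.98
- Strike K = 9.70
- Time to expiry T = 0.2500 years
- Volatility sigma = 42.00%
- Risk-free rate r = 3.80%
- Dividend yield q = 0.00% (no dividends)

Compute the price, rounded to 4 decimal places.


Answer: Price = 1.0182

Derivation:
d1 = (ln(S/K) + (r - q + 0.5*sigma^2) * T) / (sigma * sqrt(T)) = 0.28574859
d2 = d1 - sigma * sqrt(T) = 0.07574859
exp(-rT) = 0.99054498; exp(-qT) = 1.00000000
C = S_0 * exp(-qT) * N(d1) - K * exp(-rT) * N(d2)
N(d1) = 0.61246466; N(d2) = 0.53019044
C = 9.9800 * 1.00000000 * 0.61246466 - 9.7000 * 0.99054498 * 0.53019044 = 1.0182


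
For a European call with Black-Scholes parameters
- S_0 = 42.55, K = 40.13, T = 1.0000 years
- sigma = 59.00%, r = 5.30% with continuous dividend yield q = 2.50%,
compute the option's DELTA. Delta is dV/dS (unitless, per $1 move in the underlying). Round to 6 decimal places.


d1 = 0.4417045267; d2 = -0.1482954733
phi(d1) = 0.3618628604; exp(-qT) = 0.9753099120; exp(-rT) = 0.9483800125
N(d1) = 0.6706484832
Delta = exp(-qT) * N(d1) = 0.9753099120 * 0.6706484832 = 0.654090

Answer: Delta = 0.654090


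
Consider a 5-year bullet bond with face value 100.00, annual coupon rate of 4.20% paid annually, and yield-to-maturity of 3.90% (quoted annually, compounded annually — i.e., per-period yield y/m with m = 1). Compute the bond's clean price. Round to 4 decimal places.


Answer: Price = 101.3393

Derivation:
Coupon per period c = face * coupon_rate / m = 4.200000
Periods per year m = 1; per-period yield y/m = 0.039000
Number of cashflows N = 5
Cashflows (t years, CF_t, discount factor 1/(1+y/m)^(m*t), PV):
  t = 1.0000: CF_t = 4.200000, DF = 0.962464, PV = 4.042348
  t = 2.0000: CF_t = 4.200000, DF = 0.926337, PV = 3.890614
  t = 3.0000: CF_t = 4.200000, DF = 0.891566, PV = 3.744576
  t = 4.0000: CF_t = 4.200000, DF = 0.858100, PV = 3.604019
  t = 5.0000: CF_t = 104.200000, DF = 0.825890, PV = 86.057749
Price P = sum_t PV_t = 101.339307


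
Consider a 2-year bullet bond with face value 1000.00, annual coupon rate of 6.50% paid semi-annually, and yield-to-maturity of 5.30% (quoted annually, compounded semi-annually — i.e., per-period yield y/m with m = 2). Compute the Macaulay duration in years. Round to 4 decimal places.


Answer: Macaulay duration = 1.9087 years

Derivation:
Coupon per period c = face * coupon_rate / m = 32.500000
Periods per year m = 2; per-period yield y/m = 0.026500
Number of cashflows N = 4
Cashflows (t years, CF_t, discount factor 1/(1+y/m)^(m*t), PV):
  t = 0.5000: CF_t = 32.500000, DF = 0.974184, PV = 31.660984
  t = 1.0000: CF_t = 32.500000, DF = 0.949035, PV = 30.843628
  t = 1.5000: CF_t = 32.500000, DF = 0.924535, PV = 30.047372
  t = 2.0000: CF_t = 1032.500000, DF = 0.900667, PV = 929.938537
Price P = sum_t PV_t = 1022.490521
Macaulay numerator sum_t t * PV_t:
  t * PV_t at t = 0.5000: 15.830492
  t * PV_t at t = 1.0000: 30.843628
  t * PV_t at t = 1.5000: 45.071059
  t * PV_t at t = 2.0000: 1859.877074
Macaulay duration D = (sum_t t * PV_t) / P = 1951.622253 / 1022.490521 = 1.908695


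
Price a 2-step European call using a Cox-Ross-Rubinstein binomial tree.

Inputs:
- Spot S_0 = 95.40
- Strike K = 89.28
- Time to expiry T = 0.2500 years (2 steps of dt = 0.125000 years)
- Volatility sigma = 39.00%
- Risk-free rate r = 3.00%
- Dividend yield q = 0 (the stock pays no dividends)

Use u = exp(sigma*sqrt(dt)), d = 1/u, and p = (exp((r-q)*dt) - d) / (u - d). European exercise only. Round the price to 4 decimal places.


dt = T/N = 0.125000
u = exp(sigma*sqrt(dt)) = 1.147844; d = 1/u = 0.871198
p = (exp((r-q)*dt) - d) / (u - d) = 0.479164
Discount per step: exp(-r*dt) = 0.996257
Stock lattice S(k, i) with i counting down-moves:
  k=0: S(0,0) = 95.4000
  k=1: S(1,0) = 109.5044; S(1,1) = 83.1123
  k=2: S(2,0) = 125.6940; S(2,1) = 95.4000; S(2,2) = 72.4073
Terminal payoffs V(N, i) = max(S_T - K, 0):
  V(2,0) = 36.413980; V(2,1) = 6.120000; V(2,2) = 0.000000
Backward induction: V(k, i) = exp(-r*dt) * [p * V(k+1, i) + (1-p) * V(k+1, i+1)].
  V(1,0) = exp(-r*dt) * [p*36.413980 + (1-p)*6.120000] = 20.558537
  V(1,1) = exp(-r*dt) * [p*6.120000 + (1-p)*0.000000] = 2.921506
  V(0,0) = exp(-r*dt) * [p*20.558537 + (1-p)*2.921506] = 11.329964

Answer: Price = V(0,0) = 11.3300


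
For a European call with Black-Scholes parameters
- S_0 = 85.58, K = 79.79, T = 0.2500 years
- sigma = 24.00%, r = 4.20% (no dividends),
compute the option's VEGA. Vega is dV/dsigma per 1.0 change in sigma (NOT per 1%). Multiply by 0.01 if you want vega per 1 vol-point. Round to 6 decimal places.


Answer: Vega = 13.065586

Derivation:
d1 = 0.7312785639; d2 = 0.6112785639
phi(d1) = 0.3053420357; exp(-qT) = 1.0000000000; exp(-rT) = 0.9895549326
Vega = S * exp(-qT) * phi(d1) * sqrt(T) = 85.5800 * 1.0000000000 * 0.3053420357 * 0.5000000000 = 13.065586


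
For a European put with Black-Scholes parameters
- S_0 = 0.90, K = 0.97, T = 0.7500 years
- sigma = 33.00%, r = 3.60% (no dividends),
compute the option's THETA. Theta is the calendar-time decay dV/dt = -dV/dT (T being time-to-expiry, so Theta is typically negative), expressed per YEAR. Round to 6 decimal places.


Answer: Theta = -0.047248

Derivation:
d1 = -0.0247169185; d2 = -0.3105053017
phi(d1) = 0.3988204369; exp(-qT) = 1.0000000000; exp(-rT) = 0.9733612415
Theta = -S*exp(-qT)*phi(d1)*sigma/(2*sqrt(T)) + r*K*exp(-rT)*N(-d2) - q*S*exp(-qT)*N(-d1)
N(-d1) = 0.5098596199; N(-d2) = 0.6219116358; sqrt(T) = 0.8660254038
Term 1 = -0.9000 * 1.0000000000 * 0.3988204369 * 0.3300 / (2 * 0.8660254038) = -0.0683869487
Term 2 = 0.0360 * 0.9700 * 0.9733612415 * 0.6219116358 = 0.0211386363
Term 3 = 0 (no dividend yield, q = 0)
Theta = -0.0683869487 + (0.0211386363) + (0.0000000000) = -0.047248


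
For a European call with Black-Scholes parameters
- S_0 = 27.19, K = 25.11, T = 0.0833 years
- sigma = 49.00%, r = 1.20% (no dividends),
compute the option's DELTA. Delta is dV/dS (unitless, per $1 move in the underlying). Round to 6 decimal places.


Answer: Delta = 0.739080

Derivation:
d1 = 0.6405121941; d2 = 0.4990896711
phi(d1) = 0.3249556821; exp(-qT) = 1.0000000000; exp(-rT) = 0.9990008994
N(d1) = 0.7390801680
Delta = exp(-qT) * N(d1) = 1.0000000000 * 0.7390801680 = 0.739080


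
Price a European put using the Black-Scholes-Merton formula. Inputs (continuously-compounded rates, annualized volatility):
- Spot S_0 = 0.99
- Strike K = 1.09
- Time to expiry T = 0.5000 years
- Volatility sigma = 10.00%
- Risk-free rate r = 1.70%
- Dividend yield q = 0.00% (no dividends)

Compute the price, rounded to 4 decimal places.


d1 = (ln(S/K) + (r - q + 0.5*sigma^2) * T) / (sigma * sqrt(T)) = -1.20530639
d2 = d1 - sigma * sqrt(T) = -1.27601707
exp(-rT) = 0.99153602; exp(-qT) = 1.00000000
P = K * exp(-rT) * N(-d2) - S_0 * exp(-qT) * N(-d1)
N(-d1) = 0.88595748; N(-d2) = 0.89902526
P = 1.0900 * 0.99153602 * 0.89902526 - 0.9900 * 1.00000000 * 0.88595748 = 0.0945

Answer: Price = 0.0945


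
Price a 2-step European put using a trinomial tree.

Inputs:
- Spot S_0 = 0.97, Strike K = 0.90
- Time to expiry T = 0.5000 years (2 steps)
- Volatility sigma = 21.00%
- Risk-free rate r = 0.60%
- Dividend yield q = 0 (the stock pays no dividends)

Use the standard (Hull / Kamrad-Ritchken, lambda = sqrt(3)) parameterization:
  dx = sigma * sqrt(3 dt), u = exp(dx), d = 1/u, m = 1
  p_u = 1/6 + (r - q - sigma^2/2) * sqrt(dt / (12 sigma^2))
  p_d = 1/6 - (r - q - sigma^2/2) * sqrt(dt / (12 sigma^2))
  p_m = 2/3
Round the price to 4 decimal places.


dt = T/N = 0.250000; dx = sigma*sqrt(3*dt) = 0.181865
u = exp(dx) = 1.199453; d = 1/u = 0.833714
p_u = 0.155635, p_m = 0.666667, p_d = 0.177698
Discount per step: exp(-r*dt) = 0.998501
Stock lattice S(k, j) with j the centered position index:
  k=0: S(0,+0) = 0.9700
  k=1: S(1,-1) = 0.8087; S(1,+0) = 0.9700; S(1,+1) = 1.1635
  k=2: S(2,-2) = 0.6742; S(2,-1) = 0.8087; S(2,+0) = 0.9700; S(2,+1) = 1.1635; S(2,+2) = 1.3955
Terminal payoffs V(N, j) = max(K - S_T, 0):
  V(2,-2) = 0.225774; V(2,-1) = 0.091298; V(2,+0) = 0.000000; V(2,+1) = 0.000000; V(2,+2) = 0.000000
Backward induction: V(k, j) = exp(-r*dt) * [p_u * V(k+1, j+1) + p_m * V(k+1, j) + p_d * V(k+1, j-1)]
  V(1,-1) = exp(-r*dt) * [p_u*0.000000 + p_m*0.091298 + p_d*0.225774] = 0.100833
  V(1,+0) = exp(-r*dt) * [p_u*0.000000 + p_m*0.000000 + p_d*0.091298] = 0.016199
  V(1,+1) = exp(-r*dt) * [p_u*0.000000 + p_m*0.000000 + p_d*0.000000] = 0.000000
  V(0,+0) = exp(-r*dt) * [p_u*0.000000 + p_m*0.016199 + p_d*0.100833] = 0.028674

Answer: Price = V(0,0) = 0.0287


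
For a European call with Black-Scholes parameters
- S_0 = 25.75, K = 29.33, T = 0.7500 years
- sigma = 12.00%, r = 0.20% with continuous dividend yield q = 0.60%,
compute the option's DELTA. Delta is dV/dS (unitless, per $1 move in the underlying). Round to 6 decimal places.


d1 = -1.2295275955; d2 = -1.3334506439
phi(d1) = 0.1873442234; exp(-qT) = 0.9955101098; exp(-rT) = 0.9985011244
N(d1) = 0.1094370290
Delta = exp(-qT) * N(d1) = 0.9955101098 * 0.1094370290 = 0.108946

Answer: Delta = 0.108946


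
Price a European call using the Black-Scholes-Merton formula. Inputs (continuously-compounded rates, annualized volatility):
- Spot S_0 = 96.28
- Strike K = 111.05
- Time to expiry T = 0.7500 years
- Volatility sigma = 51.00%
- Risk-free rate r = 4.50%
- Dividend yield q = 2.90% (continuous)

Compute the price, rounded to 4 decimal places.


Answer: Price = 11.7897

Derivation:
d1 = (ln(S/K) + (r - q + 0.5*sigma^2) * T) / (sigma * sqrt(T)) = -0.07512898
d2 = d1 - sigma * sqrt(T) = -0.51680193
exp(-rT) = 0.96681318; exp(-qT) = 0.97848483
C = S_0 * exp(-qT) * N(d1) - K * exp(-rT) * N(d2)
N(d1) = 0.47005605; N(d2) = 0.30264722
C = 96.2800 * 0.97848483 * 0.47005605 - 111.0500 * 0.96681318 * 0.30264722 = 11.7897


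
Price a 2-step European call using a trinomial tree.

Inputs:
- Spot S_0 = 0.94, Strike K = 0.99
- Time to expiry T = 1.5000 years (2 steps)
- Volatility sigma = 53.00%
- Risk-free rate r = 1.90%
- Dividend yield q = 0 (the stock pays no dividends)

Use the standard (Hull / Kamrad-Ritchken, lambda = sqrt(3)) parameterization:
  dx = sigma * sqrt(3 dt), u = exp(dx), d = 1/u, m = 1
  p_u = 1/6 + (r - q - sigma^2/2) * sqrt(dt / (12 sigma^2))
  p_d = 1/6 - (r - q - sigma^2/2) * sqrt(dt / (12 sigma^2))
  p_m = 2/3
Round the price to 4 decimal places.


Answer: Price = V(0,0) = 0.1968

Derivation:
dt = T/N = 0.750000; dx = sigma*sqrt(3*dt) = 0.795000
u = exp(dx) = 2.214441; d = 1/u = 0.451581
p_u = 0.109379, p_m = 0.666667, p_d = 0.223954
Discount per step: exp(-r*dt) = 0.985851
Stock lattice S(k, j) with j the centered position index:
  k=0: S(0,+0) = 0.9400
  k=1: S(1,-1) = 0.4245; S(1,+0) = 0.9400; S(1,+1) = 2.0816
  k=2: S(2,-2) = 0.1917; S(2,-1) = 0.4245; S(2,+0) = 0.9400; S(2,+1) = 2.0816; S(2,+2) = 4.6095
Terminal payoffs V(N, j) = max(S_T - K, 0):
  V(2,-2) = 0.000000; V(2,-1) = 0.000000; V(2,+0) = 0.000000; V(2,+1) = 1.091575; V(2,+2) = 3.619524
Backward induction: V(k, j) = exp(-r*dt) * [p_u * V(k+1, j+1) + p_m * V(k+1, j) + p_d * V(k+1, j-1)]
  V(1,-1) = exp(-r*dt) * [p_u*0.000000 + p_m*0.000000 + p_d*0.000000] = 0.000000
  V(1,+0) = exp(-r*dt) * [p_u*1.091575 + p_m*0.000000 + p_d*0.000000] = 0.117706
  V(1,+1) = exp(-r*dt) * [p_u*3.619524 + p_m*1.091575 + p_d*0.000000] = 1.107718
  V(0,+0) = exp(-r*dt) * [p_u*1.107718 + p_m*0.117706 + p_d*0.000000] = 0.196807


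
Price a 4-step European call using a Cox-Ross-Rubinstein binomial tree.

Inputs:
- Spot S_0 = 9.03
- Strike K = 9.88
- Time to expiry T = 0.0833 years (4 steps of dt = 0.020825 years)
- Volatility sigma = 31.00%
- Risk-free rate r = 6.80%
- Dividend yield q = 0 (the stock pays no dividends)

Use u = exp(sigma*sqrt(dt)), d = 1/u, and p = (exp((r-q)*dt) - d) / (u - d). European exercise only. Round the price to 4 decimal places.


Answer: Price = V(0,0) = 0.0593

Derivation:
dt = T/N = 0.020825
u = exp(sigma*sqrt(dt)) = 1.045751; d = 1/u = 0.956250
p = (exp((r-q)*dt) - d) / (u - d) = 0.504651
Discount per step: exp(-r*dt) = 0.998585
Stock lattice S(k, i) with i counting down-moves:
  k=0: S(0,0) = 9.0300
  k=1: S(1,0) = 9.4431; S(1,1) = 8.6349
  k=2: S(2,0) = 9.8752; S(2,1) = 9.0300; S(2,2) = 8.2572
  k=3: S(3,0) = 10.3270; S(3,1) = 9.4431; S(3,2) = 8.6349; S(3,3) = 7.8959
  k=4: S(4,0) = 10.7994; S(4,1) = 9.8752; S(4,2) = 9.0300; S(4,3) = 8.2572; S(4,4) = 7.5505
Terminal payoffs V(N, i) = max(S_T - K, 0):
  V(4,0) = 0.919449; V(4,1) = 0.000000; V(4,2) = 0.000000; V(4,3) = 0.000000; V(4,4) = 0.000000
Backward induction: V(k, i) = exp(-r*dt) * [p * V(k+1, i) + (1-p) * V(k+1, i+1)].
  V(3,0) = exp(-r*dt) * [p*0.919449 + (1-p)*0.000000] = 0.463345
  V(3,1) = exp(-r*dt) * [p*0.000000 + (1-p)*0.000000] = 0.000000
  V(3,2) = exp(-r*dt) * [p*0.000000 + (1-p)*0.000000] = 0.000000
  V(3,3) = exp(-r*dt) * [p*0.000000 + (1-p)*0.000000] = 0.000000
  V(2,0) = exp(-r*dt) * [p*0.463345 + (1-p)*0.000000] = 0.233497
  V(2,1) = exp(-r*dt) * [p*0.000000 + (1-p)*0.000000] = 0.000000
  V(2,2) = exp(-r*dt) * [p*0.000000 + (1-p)*0.000000] = 0.000000
  V(1,0) = exp(-r*dt) * [p*0.233497 + (1-p)*0.000000] = 0.117668
  V(1,1) = exp(-r*dt) * [p*0.000000 + (1-p)*0.000000] = 0.000000
  V(0,0) = exp(-r*dt) * [p*0.117668 + (1-p)*0.000000] = 0.059297


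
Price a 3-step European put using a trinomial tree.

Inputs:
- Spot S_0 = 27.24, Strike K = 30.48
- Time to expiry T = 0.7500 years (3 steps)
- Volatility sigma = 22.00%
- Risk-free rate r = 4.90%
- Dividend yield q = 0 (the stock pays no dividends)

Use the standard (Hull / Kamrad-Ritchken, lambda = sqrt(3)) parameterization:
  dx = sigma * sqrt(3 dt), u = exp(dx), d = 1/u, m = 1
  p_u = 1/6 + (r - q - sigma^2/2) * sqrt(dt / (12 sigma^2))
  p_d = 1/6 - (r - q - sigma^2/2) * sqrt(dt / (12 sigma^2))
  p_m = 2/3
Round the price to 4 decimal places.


Answer: Price = V(0,0) = 3.4712

Derivation:
dt = T/N = 0.250000; dx = sigma*sqrt(3*dt) = 0.190526
u = exp(dx) = 1.209885; d = 1/u = 0.826525
p_u = 0.182937, p_m = 0.666667, p_d = 0.150396
Discount per step: exp(-r*dt) = 0.987825
Stock lattice S(k, j) with j the centered position index:
  k=0: S(0,+0) = 27.2400
  k=1: S(1,-1) = 22.5145; S(1,+0) = 27.2400; S(1,+1) = 32.9573
  k=2: S(2,-2) = 18.6088; S(2,-1) = 22.5145; S(2,+0) = 27.2400; S(2,+1) = 32.9573; S(2,+2) = 39.8745
  k=3: S(3,-3) = 15.3806; S(3,-2) = 18.6088; S(3,-1) = 22.5145; S(3,+0) = 27.2400; S(3,+1) = 32.9573; S(3,+2) = 39.8745; S(3,+3) = 48.2436
Terminal payoffs V(N, j) = max(K - S_T, 0):
  V(3,-3) = 15.099358; V(3,-2) = 11.871187; V(3,-1) = 7.965470; V(3,+0) = 3.240000; V(3,+1) = 0.000000; V(3,+2) = 0.000000; V(3,+3) = 0.000000
Backward induction: V(k, j) = exp(-r*dt) * [p_u * V(k+1, j+1) + p_m * V(k+1, j) + p_d * V(k+1, j-1)]
  V(2,-2) = exp(-r*dt) * [p_u*7.965470 + p_m*11.871187 + p_d*15.099358] = 11.500442
  V(2,-1) = exp(-r*dt) * [p_u*3.240000 + p_m*7.965470 + p_d*11.871187] = 7.594800
  V(2,+0) = exp(-r*dt) * [p_u*0.000000 + p_m*3.240000 + p_d*7.965470] = 3.317090
  V(2,+1) = exp(-r*dt) * [p_u*0.000000 + p_m*0.000000 + p_d*3.240000] = 0.481350
  V(2,+2) = exp(-r*dt) * [p_u*0.000000 + p_m*0.000000 + p_d*0.000000] = 0.000000
  V(1,-1) = exp(-r*dt) * [p_u*3.317090 + p_m*7.594800 + p_d*11.500442] = 7.309546
  V(1,+0) = exp(-r*dt) * [p_u*0.481350 + p_m*3.317090 + p_d*7.594800] = 3.399773
  V(1,+1) = exp(-r*dt) * [p_u*0.000000 + p_m*0.481350 + p_d*3.317090] = 0.809796
  V(0,+0) = exp(-r*dt) * [p_u*0.809796 + p_m*3.399773 + p_d*7.309546] = 3.471199


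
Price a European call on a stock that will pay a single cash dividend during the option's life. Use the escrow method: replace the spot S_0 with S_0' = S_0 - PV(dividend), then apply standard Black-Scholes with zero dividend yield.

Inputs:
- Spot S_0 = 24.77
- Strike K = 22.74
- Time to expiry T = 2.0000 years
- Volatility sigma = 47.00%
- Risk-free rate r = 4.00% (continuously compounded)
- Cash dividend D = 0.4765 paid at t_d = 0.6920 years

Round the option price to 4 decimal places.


PV(D) = D * exp(-r * t_d) = 0.4765 * 0.97269958 = 0.46349135
S_0' = S_0 - PV(D) = 24.7700 - 0.46349135 = 24.30650865
d1 = (ln(S_0'/K) + (r + sigma^2/2)*T) / (sigma*sqrt(T)) = 0.55292542
d2 = d1 - sigma*sqrt(T) = -0.11175496
exp(-rT) = 0.92311635
N(d1) = 0.70984276; N(d2) = 0.45550885
C = S_0' * N(d1) - K * exp(-rT) * N(d2) = 24.30650865 * 0.70984276 - 22.7400 * 0.92311635 * 0.45550885 = 7.6919

Answer: Price = 7.6919


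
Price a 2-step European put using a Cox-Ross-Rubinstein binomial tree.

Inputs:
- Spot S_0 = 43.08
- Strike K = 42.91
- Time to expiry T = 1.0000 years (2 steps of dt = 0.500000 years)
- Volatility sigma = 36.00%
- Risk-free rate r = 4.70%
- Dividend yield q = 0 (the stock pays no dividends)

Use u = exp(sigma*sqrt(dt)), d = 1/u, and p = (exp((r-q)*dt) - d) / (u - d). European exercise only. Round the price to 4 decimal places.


Answer: Price = V(0,0) = 4.3414

Derivation:
dt = T/N = 0.500000
u = exp(sigma*sqrt(dt)) = 1.289892; d = 1/u = 0.775259
p = (exp((r-q)*dt) - d) / (u - d) = 0.482906
Discount per step: exp(-r*dt) = 0.976774
Stock lattice S(k, i) with i counting down-moves:
  k=0: S(0,0) = 43.0800
  k=1: S(1,0) = 55.5685; S(1,1) = 33.3981
  k=2: S(2,0) = 71.6774; S(2,1) = 43.0800; S(2,2) = 25.8922
Terminal payoffs V(N, i) = max(K - S_T, 0):
  V(2,0) = 0.000000; V(2,1) = 0.000000; V(2,2) = 17.017795
Backward induction: V(k, i) = exp(-r*dt) * [p * V(k+1, i) + (1-p) * V(k+1, i+1)].
  V(1,0) = exp(-r*dt) * [p*0.000000 + (1-p)*0.000000] = 0.000000
  V(1,1) = exp(-r*dt) * [p*0.000000 + (1-p)*17.017795] = 8.595412
  V(0,0) = exp(-r*dt) * [p*0.000000 + (1-p)*8.595412] = 4.341403


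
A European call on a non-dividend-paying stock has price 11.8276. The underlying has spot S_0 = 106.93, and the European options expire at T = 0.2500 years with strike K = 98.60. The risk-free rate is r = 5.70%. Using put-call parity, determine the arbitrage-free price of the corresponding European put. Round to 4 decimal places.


Put-call parity: C - P = S_0 * exp(-qT) - K * exp(-rT).
S_0 * exp(-qT) = 106.9300 * 1.00000000 = 106.93000000
K * exp(-rT) = 98.6000 * 0.98585105 = 97.20491360
P = C - S*exp(-qT) + K*exp(-rT)
P = 11.8276 - 106.93000000 + 97.20491360 = 2.1025

Answer: Put price = 2.1025


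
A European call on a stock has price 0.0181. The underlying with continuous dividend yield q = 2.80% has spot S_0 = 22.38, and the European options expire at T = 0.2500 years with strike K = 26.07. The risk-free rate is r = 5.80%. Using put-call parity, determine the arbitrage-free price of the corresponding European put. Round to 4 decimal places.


Put-call parity: C - P = S_0 * exp(-qT) - K * exp(-rT).
S_0 * exp(-qT) = 22.3800 * 0.99302444 = 22.22388703
K * exp(-rT) = 26.0700 * 0.98560462 = 25.69471241
P = C - S*exp(-qT) + K*exp(-rT)
P = 0.0181 - 22.22388703 + 25.69471241 = 3.4889

Answer: Put price = 3.4889


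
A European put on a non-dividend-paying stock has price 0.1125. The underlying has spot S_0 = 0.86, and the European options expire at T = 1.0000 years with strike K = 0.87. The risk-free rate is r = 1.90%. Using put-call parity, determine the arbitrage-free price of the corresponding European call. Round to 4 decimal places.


Answer: Call price = 0.1189

Derivation:
Put-call parity: C - P = S_0 * exp(-qT) - K * exp(-rT).
S_0 * exp(-qT) = 0.8600 * 1.00000000 = 0.86000000
K * exp(-rT) = 0.8700 * 0.98117936 = 0.85362605
C = P + S*exp(-qT) - K*exp(-rT)
C = 0.1125 + 0.86000000 - 0.85362605 = 0.1189


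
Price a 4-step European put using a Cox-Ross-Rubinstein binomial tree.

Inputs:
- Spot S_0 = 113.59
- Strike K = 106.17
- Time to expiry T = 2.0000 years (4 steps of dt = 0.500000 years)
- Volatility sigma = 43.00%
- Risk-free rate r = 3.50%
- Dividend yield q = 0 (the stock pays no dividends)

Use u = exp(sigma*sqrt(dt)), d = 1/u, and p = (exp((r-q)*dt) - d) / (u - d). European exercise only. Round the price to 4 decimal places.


dt = T/N = 0.500000
u = exp(sigma*sqrt(dt)) = 1.355345; d = 1/u = 0.737820
p = (exp((r-q)*dt) - d) / (u - d) = 0.453155
Discount per step: exp(-r*dt) = 0.982652
Stock lattice S(k, i) with i counting down-moves:
  k=0: S(0,0) = 113.5900
  k=1: S(1,0) = 153.9536; S(1,1) = 83.8089
  k=2: S(2,0) = 208.6602; S(2,1) = 113.5900; S(2,2) = 61.8359
  k=3: S(3,0) = 282.8066; S(3,1) = 153.9536; S(3,2) = 83.8089; S(3,3) = 45.6237
  k=4: S(4,0) = 383.3004; S(4,1) = 208.6602; S(4,2) = 113.5900; S(4,3) = 61.8359; S(4,4) = 33.6621
Terminal payoffs V(N, i) = max(K - S_T, 0):
  V(4,0) = 0.000000; V(4,1) = 0.000000; V(4,2) = 0.000000; V(4,3) = 44.334128; V(4,4) = 72.507926
Backward induction: V(k, i) = exp(-r*dt) * [p * V(k+1, i) + (1-p) * V(k+1, i+1)].
  V(3,0) = exp(-r*dt) * [p*0.000000 + (1-p)*0.000000] = 0.000000
  V(3,1) = exp(-r*dt) * [p*0.000000 + (1-p)*0.000000] = 0.000000
  V(3,2) = exp(-r*dt) * [p*0.000000 + (1-p)*44.334128] = 23.823335
  V(3,3) = exp(-r*dt) * [p*44.334128 + (1-p)*72.507926] = 58.704469
  V(2,0) = exp(-r*dt) * [p*0.000000 + (1-p)*0.000000] = 0.000000
  V(2,1) = exp(-r*dt) * [p*0.000000 + (1-p)*23.823335] = 12.801680
  V(2,2) = exp(-r*dt) * [p*23.823335 + (1-p)*58.704469] = 42.153739
  V(1,0) = exp(-r*dt) * [p*0.000000 + (1-p)*12.801680] = 6.879096
  V(1,1) = exp(-r*dt) * [p*12.801680 + (1-p)*42.153739] = 28.352188
  V(0,0) = exp(-r*dt) * [p*6.879096 + (1-p)*28.352188] = 18.298514

Answer: Price = V(0,0) = 18.2985


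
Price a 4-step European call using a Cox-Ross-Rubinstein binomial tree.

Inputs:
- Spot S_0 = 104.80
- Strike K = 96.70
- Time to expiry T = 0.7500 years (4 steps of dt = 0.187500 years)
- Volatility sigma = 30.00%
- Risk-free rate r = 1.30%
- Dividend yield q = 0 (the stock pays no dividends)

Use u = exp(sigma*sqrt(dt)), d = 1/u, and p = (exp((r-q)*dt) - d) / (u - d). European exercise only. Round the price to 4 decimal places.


Answer: Price = V(0,0) = 15.8790

Derivation:
dt = T/N = 0.187500
u = exp(sigma*sqrt(dt)) = 1.138719; d = 1/u = 0.878180
p = (exp((r-q)*dt) - d) / (u - d) = 0.476937
Discount per step: exp(-r*dt) = 0.997565
Stock lattice S(k, i) with i counting down-moves:
  k=0: S(0,0) = 104.8000
  k=1: S(1,0) = 119.3377; S(1,1) = 92.0333
  k=2: S(2,0) = 135.8921; S(2,1) = 104.8000; S(2,2) = 80.8218
  k=3: S(3,0) = 154.7429; S(3,1) = 119.3377; S(3,2) = 92.0333; S(3,3) = 70.9760
  k=4: S(4,0) = 176.2087; S(4,1) = 135.8921; S(4,2) = 104.8000; S(4,3) = 80.8218; S(4,4) = 62.3297
Terminal payoffs V(N, i) = max(S_T - K, 0):
  V(4,0) = 79.508687; V(4,1) = 39.192128; V(4,2) = 8.100000; V(4,3) = 0.000000; V(4,4) = 0.000000
Backward induction: V(k, i) = exp(-r*dt) * [p * V(k+1, i) + (1-p) * V(k+1, i+1)].
  V(3,0) = exp(-r*dt) * [p*79.508687 + (1-p)*39.192128] = 58.278346
  V(3,1) = exp(-r*dt) * [p*39.192128 + (1-p)*8.100000] = 22.873154
  V(3,2) = exp(-r*dt) * [p*8.100000 + (1-p)*0.000000] = 3.853782
  V(3,3) = exp(-r*dt) * [p*0.000000 + (1-p)*0.000000] = 0.000000
  V(2,0) = exp(-r*dt) * [p*58.278346 + (1-p)*22.873154] = 39.662393
  V(2,1) = exp(-r*dt) * [p*22.873154 + (1-p)*3.853782] = 12.893352
  V(2,2) = exp(-r*dt) * [p*3.853782 + (1-p)*0.000000] = 1.833535
  V(1,0) = exp(-r*dt) * [p*39.662393 + (1-p)*12.893352] = 25.598018
  V(1,1) = exp(-r*dt) * [p*12.893352 + (1-p)*1.833535] = 7.091062
  V(0,0) = exp(-r*dt) * [p*25.598018 + (1-p)*7.091062] = 15.878955


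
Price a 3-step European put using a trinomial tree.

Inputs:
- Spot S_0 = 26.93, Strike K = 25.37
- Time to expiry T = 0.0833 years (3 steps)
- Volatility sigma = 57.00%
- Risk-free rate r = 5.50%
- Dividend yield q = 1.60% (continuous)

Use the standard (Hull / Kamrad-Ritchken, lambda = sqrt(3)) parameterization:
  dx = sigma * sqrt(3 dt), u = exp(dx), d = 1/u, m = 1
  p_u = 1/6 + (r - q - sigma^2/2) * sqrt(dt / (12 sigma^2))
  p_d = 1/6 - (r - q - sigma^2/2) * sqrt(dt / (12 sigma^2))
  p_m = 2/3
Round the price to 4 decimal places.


Answer: Price = V(0,0) = 1.0538

Derivation:
dt = T/N = 0.027767; dx = sigma*sqrt(3*dt) = 0.164512
u = exp(dx) = 1.178818; d = 1/u = 0.848308
p_u = 0.156249, p_m = 0.666667, p_d = 0.177085
Discount per step: exp(-r*dt) = 0.998474
Stock lattice S(k, j) with j the centered position index:
  k=0: S(0,+0) = 26.9300
  k=1: S(1,-1) = 22.8449; S(1,+0) = 26.9300; S(1,+1) = 31.7456
  k=2: S(2,-2) = 19.3795; S(2,-1) = 22.8449; S(2,+0) = 26.9300; S(2,+1) = 31.7456; S(2,+2) = 37.4222
  k=3: S(3,-3) = 16.4398; S(3,-2) = 19.3795; S(3,-1) = 22.8449; S(3,+0) = 26.9300; S(3,+1) = 31.7456; S(3,+2) = 37.4222; S(3,+3) = 44.1140
Terminal payoffs V(N, j) = max(K - S_T, 0):
  V(3,-3) = 8.930201; V(3,-2) = 5.990475; V(3,-1) = 2.525075; V(3,+0) = 0.000000; V(3,+1) = 0.000000; V(3,+2) = 0.000000; V(3,+3) = 0.000000
Backward induction: V(k, j) = exp(-r*dt) * [p_u * V(k+1, j+1) + p_m * V(k+1, j) + p_d * V(k+1, j-1)]
  V(2,-2) = exp(-r*dt) * [p_u*2.525075 + p_m*5.990475 + p_d*8.930201] = 5.960482
  V(2,-1) = exp(-r*dt) * [p_u*0.000000 + p_m*2.525075 + p_d*5.990475] = 2.740017
  V(2,+0) = exp(-r*dt) * [p_u*0.000000 + p_m*0.000000 + p_d*2.525075] = 0.446470
  V(2,+1) = exp(-r*dt) * [p_u*0.000000 + p_m*0.000000 + p_d*0.000000] = 0.000000
  V(2,+2) = exp(-r*dt) * [p_u*0.000000 + p_m*0.000000 + p_d*0.000000] = 0.000000
  V(1,-1) = exp(-r*dt) * [p_u*0.446470 + p_m*2.740017 + p_d*5.960482] = 2.947444
  V(1,+0) = exp(-r*dt) * [p_u*0.000000 + p_m*0.446470 + p_d*2.740017] = 0.781667
  V(1,+1) = exp(-r*dt) * [p_u*0.000000 + p_m*0.000000 + p_d*0.446470] = 0.078942
  V(0,+0) = exp(-r*dt) * [p_u*0.078942 + p_m*0.781667 + p_d*2.947444] = 1.053783


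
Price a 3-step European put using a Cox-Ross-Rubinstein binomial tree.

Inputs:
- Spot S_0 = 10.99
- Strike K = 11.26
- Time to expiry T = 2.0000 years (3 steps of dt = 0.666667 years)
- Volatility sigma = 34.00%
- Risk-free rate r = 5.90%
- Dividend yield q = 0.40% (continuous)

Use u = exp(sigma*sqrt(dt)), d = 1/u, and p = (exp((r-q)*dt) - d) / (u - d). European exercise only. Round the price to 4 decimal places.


dt = T/N = 0.666667
u = exp(sigma*sqrt(dt)) = 1.319970; d = 1/u = 0.757593
p = (exp((r-q)*dt) - d) / (u - d) = 0.497450
Discount per step: exp(-r*dt) = 0.961430
Stock lattice S(k, i) with i counting down-moves:
  k=0: S(0,0) = 10.9900
  k=1: S(1,0) = 14.5065; S(1,1) = 8.3259
  k=2: S(2,0) = 19.1481; S(2,1) = 10.9900; S(2,2) = 6.3077
  k=3: S(3,0) = 25.2749; S(3,1) = 14.5065; S(3,2) = 8.3259; S(3,3) = 4.7787
Terminal payoffs V(N, i) = max(K - S_T, 0):
  V(3,0) = 0.000000; V(3,1) = 0.000000; V(3,2) = 2.934052; V(3,3) = 6.481344
Backward induction: V(k, i) = exp(-r*dt) * [p * V(k+1, i) + (1-p) * V(k+1, i+1)].
  V(2,0) = exp(-r*dt) * [p*0.000000 + (1-p)*0.000000] = 0.000000
  V(2,1) = exp(-r*dt) * [p*0.000000 + (1-p)*2.934052] = 1.417637
  V(2,2) = exp(-r*dt) * [p*2.934052 + (1-p)*6.481344] = 4.534821
  V(1,0) = exp(-r*dt) * [p*0.000000 + (1-p)*1.417637] = 0.684956
  V(1,1) = exp(-r*dt) * [p*1.417637 + (1-p)*4.534821] = 2.869080
  V(0,0) = exp(-r*dt) * [p*0.684956 + (1-p)*2.869080] = 1.713834

Answer: Price = V(0,0) = 1.7138


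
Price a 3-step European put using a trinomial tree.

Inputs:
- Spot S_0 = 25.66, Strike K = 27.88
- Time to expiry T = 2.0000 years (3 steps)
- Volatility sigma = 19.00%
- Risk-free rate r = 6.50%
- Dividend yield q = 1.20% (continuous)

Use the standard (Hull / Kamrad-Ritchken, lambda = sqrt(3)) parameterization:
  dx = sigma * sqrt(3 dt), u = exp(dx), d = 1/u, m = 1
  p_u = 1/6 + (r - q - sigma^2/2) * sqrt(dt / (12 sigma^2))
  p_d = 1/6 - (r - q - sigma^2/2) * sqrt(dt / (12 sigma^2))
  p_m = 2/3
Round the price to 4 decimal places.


Answer: Price = V(0,0) = 2.4136

Derivation:
dt = T/N = 0.666667; dx = sigma*sqrt(3*dt) = 0.268701
u = exp(dx) = 1.308263; d = 1/u = 0.764372
p_u = 0.210023, p_m = 0.666667, p_d = 0.123310
Discount per step: exp(-r*dt) = 0.957592
Stock lattice S(k, j) with j the centered position index:
  k=0: S(0,+0) = 25.6600
  k=1: S(1,-1) = 19.6138; S(1,+0) = 25.6600; S(1,+1) = 33.5700
  k=2: S(2,-2) = 14.9922; S(2,-1) = 19.6138; S(2,+0) = 25.6600; S(2,+1) = 33.5700; S(2,+2) = 43.9185
  k=3: S(3,-3) = 11.4596; S(3,-2) = 14.9922; S(3,-1) = 19.6138; S(3,+0) = 25.6600; S(3,+1) = 33.5700; S(3,+2) = 43.9185; S(3,+3) = 57.4569
Terminal payoffs V(N, j) = max(K - S_T, 0):
  V(3,-3) = 16.420356; V(3,-2) = 12.887768; V(3,-1) = 8.266212; V(3,+0) = 2.220000; V(3,+1) = 0.000000; V(3,+2) = 0.000000; V(3,+3) = 0.000000
Backward induction: V(k, j) = exp(-r*dt) * [p_u * V(k+1, j+1) + p_m * V(k+1, j) + p_d * V(k+1, j-1)]
  V(2,-2) = exp(-r*dt) * [p_u*8.266212 + p_m*12.887768 + p_d*16.420356] = 11.828883
  V(2,-1) = exp(-r*dt) * [p_u*2.220000 + p_m*8.266212 + p_d*12.887768] = 7.245381
  V(2,+0) = exp(-r*dt) * [p_u*0.000000 + p_m*2.220000 + p_d*8.266212] = 2.393315
  V(2,+1) = exp(-r*dt) * [p_u*0.000000 + p_m*0.000000 + p_d*2.220000] = 0.262139
  V(2,+2) = exp(-r*dt) * [p_u*0.000000 + p_m*0.000000 + p_d*0.000000] = 0.000000
  V(1,-1) = exp(-r*dt) * [p_u*2.393315 + p_m*7.245381 + p_d*11.828883] = 6.503510
  V(1,+0) = exp(-r*dt) * [p_u*0.262139 + p_m*2.393315 + p_d*7.245381] = 2.436139
  V(1,+1) = exp(-r*dt) * [p_u*0.000000 + p_m*0.262139 + p_d*2.393315] = 0.449952
  V(0,+0) = exp(-r*dt) * [p_u*0.449952 + p_m*2.436139 + p_d*6.503510] = 2.413649


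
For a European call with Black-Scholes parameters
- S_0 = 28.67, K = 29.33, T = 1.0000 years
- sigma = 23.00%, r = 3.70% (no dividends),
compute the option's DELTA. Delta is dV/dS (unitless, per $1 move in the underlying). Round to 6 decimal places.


d1 = 0.1769147692; d2 = -0.0530852308
phi(d1) = 0.3927476635; exp(-qT) = 1.0000000000; exp(-rT) = 0.9636761353
N(d1) = 0.5702123312
Delta = exp(-qT) * N(d1) = 1.0000000000 * 0.5702123312 = 0.570212

Answer: Delta = 0.570212
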